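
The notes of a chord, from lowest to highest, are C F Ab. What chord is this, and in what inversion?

F minor, second inversion

Reducing to letter names: C, F, Ab. These stack in thirds as F–Ab–C — an F minor triad.
With the fifth (C) in the bass, the chord is in second inversion (figured bass 6/4).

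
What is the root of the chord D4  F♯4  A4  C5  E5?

D

The distinct letter names are D, F#, A, C, E. Arranged as a stack of thirds they read D–F#–A–C–E, so D is the root (a D dominant ninth chord).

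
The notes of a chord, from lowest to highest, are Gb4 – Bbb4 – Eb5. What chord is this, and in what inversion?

The distinct note names are Gb, Bbb, Eb. Stacked in thirds they read Eb–Gb–Bbb, which is a diminished triad on Eb.
With the third (Gb) in the bass, the chord is in first inversion (figured bass 6).

Eb diminished, first inversion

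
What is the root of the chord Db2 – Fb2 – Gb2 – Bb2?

Gb

Db, Fb, Gb, Bb are the tones of a Gb dominant seventh chord (Gb–Bb–Db–Fb), making Gb the root.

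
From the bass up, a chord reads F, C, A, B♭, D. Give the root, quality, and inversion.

The distinct note names are F, C, A, Bb, D. Stacked in thirds they read Bb–D–F–A–C, which is a major ninth chord on Bb.
F is the fifth of Bb major ninth; fifth in the bass means second inversion.

Bb major ninth, second inversion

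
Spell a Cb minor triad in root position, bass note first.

Spelling Cb minor: Cb–Ebb–Gb. In root position the root is bass, giving Cb, Ebb, Gb from the bottom.

Cb, Ebb, Gb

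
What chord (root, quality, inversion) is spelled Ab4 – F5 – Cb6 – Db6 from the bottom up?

The pitch classes Ab, F, Cb, Db arrange in thirds as Db–F–Ab–Cb: a Db dominant seventh chord.
With the fifth (Ab) in the bass, the chord is in second inversion (figured bass 4/3).

Db dominant seventh, second inversion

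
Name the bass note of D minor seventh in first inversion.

The third of D minor seventh (D–F–A–C) is F; that is the bass in first inversion.

F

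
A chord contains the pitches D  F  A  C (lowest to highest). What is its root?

D, F, A, C are the tones of a D minor seventh chord (D–F–A–C), making D the root.

D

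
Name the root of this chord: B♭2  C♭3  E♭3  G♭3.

Cb

The distinct letter names are Bb, Cb, Eb, Gb. Arranged as a stack of thirds they read Cb–Eb–Gb–Bb, so Cb is the root (a Cb major seventh chord).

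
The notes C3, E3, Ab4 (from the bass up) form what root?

Ab

The distinct letter names are C, E, Ab. Arranged as a stack of thirds they read Ab–C–E, so Ab is the root (an Ab augmented triad).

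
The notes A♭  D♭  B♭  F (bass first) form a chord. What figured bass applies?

4/2

The notes Ab, Db, Bb, F stack in thirds as Bb–Db–F–Ab — a Bb minor seventh chord. The bass Ab is the seventh, so this is third inversion: figured 4/2.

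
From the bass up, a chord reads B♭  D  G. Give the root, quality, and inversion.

G minor, first inversion

The pitch classes Bb, D, G arrange in thirds as G–Bb–D: a G minor triad.
The lowest note is Bb, the third of the chord, so this is first inversion (figured bass 6).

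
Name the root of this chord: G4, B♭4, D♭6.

The distinct letter names are G, Bb, Db. Arranged as a stack of thirds they read G–Bb–Db, so G is the root (a G diminished triad).

G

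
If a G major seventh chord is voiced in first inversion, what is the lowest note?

In first inversion the third is lowest. For G major seventh (G–B–D–F#) that is B.

B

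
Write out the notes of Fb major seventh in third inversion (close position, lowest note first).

The chord tones are Fb–Ab–Cb–Eb. With the seventh (Eb) lowest for third inversion: Eb, Fb, Ab, Cb.

Eb, Fb, Ab, Cb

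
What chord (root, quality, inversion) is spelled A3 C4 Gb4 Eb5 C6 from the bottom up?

Reducing to letter names: A, C, Gb, Eb. These stack in thirds as A–C–Eb–Gb — an A diminished seventh chord.
A is the root of A diminished seventh; root in the bass means root position (figured bass 7).

A diminished seventh, root position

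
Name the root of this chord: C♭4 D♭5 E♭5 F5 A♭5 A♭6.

Db

The distinct letter names are Cb, Db, Eb, F, Ab. Arranged as a stack of thirds they read Db–F–Ab–Cb–Eb, so Db is the root (a Db dominant ninth chord).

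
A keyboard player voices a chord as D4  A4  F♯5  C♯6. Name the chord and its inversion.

D major seventh, root position

Reducing to letter names: D, A, F#, C#. These stack in thirds as D–F#–A–C# — a D major seventh chord.
The lowest note is D, the root of the chord, so this is root position (figured bass 7).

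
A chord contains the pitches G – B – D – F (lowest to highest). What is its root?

Reordering G, B, D, F into stacked thirds gives G–B–D–F; the bottom of that stack, G, is the root.

G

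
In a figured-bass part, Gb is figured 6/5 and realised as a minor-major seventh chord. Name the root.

The figures 6/5 mean the third of the chord is in the bass. If Gb is the third of a minor-major seventh chord, the root is Eb (chord tones Eb–Gb–Bb–D).

Eb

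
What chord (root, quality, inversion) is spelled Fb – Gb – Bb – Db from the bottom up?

The distinct note names are Fb, Gb, Bb, Db. Stacked in thirds they read Gb–Bb–Db–Fb, which is a dominant seventh chord on Gb.
The lowest note is Fb, the seventh of the chord, so this is third inversion (figured bass 4/2).

Gb dominant seventh, third inversion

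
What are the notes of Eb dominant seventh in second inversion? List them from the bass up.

Bb, Db, Eb, G

Spelling Eb dominant seventh: Eb–G–Bb–Db. In second inversion the fifth is bass, giving Bb, Db, Eb, G from the bottom.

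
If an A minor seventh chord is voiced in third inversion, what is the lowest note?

A minor seventh is A–C–E–G. Third inversion places the seventh in the bass: G.

G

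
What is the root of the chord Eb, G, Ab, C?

Eb, G, Ab, C are the tones of an Ab major seventh chord (Ab–C–Eb–G), making Ab the root.

Ab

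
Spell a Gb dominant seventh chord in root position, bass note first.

The chord tones are Gb–Bb–Db–Fb. With the root (Gb) lowest for root position: Gb, Bb, Db, Fb.

Gb, Bb, Db, Fb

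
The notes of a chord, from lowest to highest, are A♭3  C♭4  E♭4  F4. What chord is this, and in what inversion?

F half-diminished seventh, first inversion

The distinct note names are Ab, Cb, Eb, F. Stacked in thirds they read F–Ab–Cb–Eb, which is a half-diminished seventh chord on F.
With the third (Ab) in the bass, the chord is in first inversion (figured bass 6/5).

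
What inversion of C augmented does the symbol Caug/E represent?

first inversion

Caug/E means C augmented with E in the bass. E is the third of C augmented (C–E–G#), so this is first inversion.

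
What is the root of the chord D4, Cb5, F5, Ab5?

D, Cb, F, Ab are the tones of a D diminished seventh chord (D–F–Ab–Cb), making D the root.

D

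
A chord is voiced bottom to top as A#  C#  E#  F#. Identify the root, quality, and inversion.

Reducing to letter names: A#, C#, E#, F#. These stack in thirds as F#–A#–C#–E# — an F# major seventh chord.
A# is the third of F# major seventh; third in the bass means first inversion (figured bass 6/5).

F# major seventh, first inversion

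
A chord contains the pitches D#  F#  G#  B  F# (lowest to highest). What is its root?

D#, F#, G#, B are the tones of a G# minor seventh chord (G#–B–D#–F#), making G# the root.

G#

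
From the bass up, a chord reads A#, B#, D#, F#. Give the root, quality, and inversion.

Reducing to letter names: A#, B#, D#, F#. These stack in thirds as B#–D#–F#–A# — a B# half-diminished seventh chord.
With the seventh (A#) in the bass, the chord is in third inversion (figured bass 4/2).

B# half-diminished seventh, third inversion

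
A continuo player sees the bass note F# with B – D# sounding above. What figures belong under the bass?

The notes F#, B, D# stack in thirds as B–D#–F# — a B major triad. The bass F# is the fifth, so this is second inversion: figured 6/4.

6/4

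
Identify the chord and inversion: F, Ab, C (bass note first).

F minor, root position

The pitch classes F, Ab, C arrange in thirds as F–Ab–C: an F minor triad.
With the root (F) in the bass, the chord is in root position (figured bass 5/3).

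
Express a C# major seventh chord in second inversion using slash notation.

Second inversion of C# major seventh has the fifth (G#) in the bass. As a slash chord: C#maj7/G#.

C#maj7/G#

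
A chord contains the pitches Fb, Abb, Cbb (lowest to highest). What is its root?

Fb, Abb, Cbb are the tones of an Fb diminished triad (Fb–Abb–Cbb), making Fb the root.

Fb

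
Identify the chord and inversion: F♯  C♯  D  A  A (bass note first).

The distinct note names are F#, C#, D, A. Stacked in thirds they read D–F#–A–C#, which is a major seventh chord on D.
F# is the third of D major seventh; third in the bass means first inversion (figured bass 6/5).

D major seventh, first inversion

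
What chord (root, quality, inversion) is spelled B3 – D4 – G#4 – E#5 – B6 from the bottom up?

Reducing to letter names: B, D, G#, E#. These stack in thirds as E#–G#–B–D — an E# diminished seventh chord.
B is the fifth of E# diminished seventh; fifth in the bass means second inversion (figured bass 4/3).

E# diminished seventh, second inversion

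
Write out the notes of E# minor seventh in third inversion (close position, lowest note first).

The chord tones are E#–G#–B#–D#. With the seventh (D#) lowest for third inversion: D#, E#, G#, B#.

D#, E#, G#, B#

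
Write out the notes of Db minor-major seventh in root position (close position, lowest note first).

Db minor-major seventh is Db–Fb–Ab–C. Root position puts the root (Db) in the bass, with the remaining tones above: Db, Fb, Ab, C.

Db, Fb, Ab, C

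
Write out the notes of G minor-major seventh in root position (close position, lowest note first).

G, Bb, D, F#

Spelling G minor-major seventh: G–Bb–D–F#. In root position the root is bass, giving G, Bb, D, F# from the bottom.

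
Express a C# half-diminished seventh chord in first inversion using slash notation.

C#ø7/E

First inversion of C# half-diminished seventh has the third (E) in the bass. As a slash chord: C#ø7/E.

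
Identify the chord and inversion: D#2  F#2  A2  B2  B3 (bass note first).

B dominant seventh, first inversion

Reducing to letter names: D#, F#, A, B. These stack in thirds as B–D#–F#–A — a B dominant seventh chord.
With the third (D#) in the bass, the chord is in first inversion (figured bass 6/5).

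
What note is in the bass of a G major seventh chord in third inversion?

In third inversion the seventh is lowest. For G major seventh (G–B–D–F#) that is F#.

F#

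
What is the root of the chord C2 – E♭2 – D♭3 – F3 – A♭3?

C, Eb, Db, F, Ab are the tones of a Db major ninth chord (Db–F–Ab–C–Eb), making Db the root.

Db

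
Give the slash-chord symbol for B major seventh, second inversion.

Second inversion of B major seventh has the fifth (F#) in the bass. As a slash chord: Bmaj7/F#.

Bmaj7/F#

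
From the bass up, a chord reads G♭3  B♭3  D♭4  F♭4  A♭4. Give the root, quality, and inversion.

Gb dominant ninth, root position

Reducing to letter names: Gb, Bb, Db, Fb, Ab. These stack in thirds as Gb–Bb–Db–Fb–Ab — a Gb dominant ninth chord.
With the root (Gb) in the bass, the chord is in root position.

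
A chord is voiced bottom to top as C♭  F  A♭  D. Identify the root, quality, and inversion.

The distinct note names are Cb, F, Ab, D. Stacked in thirds they read D–F–Ab–Cb, which is a diminished seventh chord on D.
With the seventh (Cb) in the bass, the chord is in third inversion (figured bass 4/2).

D diminished seventh, third inversion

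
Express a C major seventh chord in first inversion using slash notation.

Cmaj7/E

First inversion of C major seventh has the third (E) in the bass. As a slash chord: Cmaj7/E.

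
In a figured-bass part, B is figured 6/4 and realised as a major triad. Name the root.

The figures 6/4 mean the fifth of the chord is in the bass. If B is the fifth of a major triad, the root is E (chord tones E–G#–B).

E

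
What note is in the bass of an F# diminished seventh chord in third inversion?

In third inversion the seventh is lowest. For F# diminished seventh (F#–A–C–Eb) that is Eb.

Eb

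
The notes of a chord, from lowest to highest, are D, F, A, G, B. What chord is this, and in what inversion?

G dominant ninth, second inversion

The distinct note names are D, F, A, G, B. Stacked in thirds they read G–B–D–F–A, which is a dominant ninth chord on G.
The lowest note is D, the fifth of the chord, so this is second inversion.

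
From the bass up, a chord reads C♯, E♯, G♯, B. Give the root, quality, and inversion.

C# dominant seventh, root position

Reducing to letter names: C#, E#, G#, B. These stack in thirds as C#–E#–G#–B — a C# dominant seventh chord.
C# is the root of C# dominant seventh; root in the bass means root position (figured bass 7).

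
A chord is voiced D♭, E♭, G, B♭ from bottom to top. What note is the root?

Db, Eb, G, Bb are the tones of an Eb dominant seventh chord (Eb–G–Bb–Db), making Eb the root.

Eb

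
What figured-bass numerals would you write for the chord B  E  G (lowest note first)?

The notes B, E, G stack in thirds as E–G–B — an E minor triad. The bass B is the fifth, so this is second inversion: figured 6/4.

6/4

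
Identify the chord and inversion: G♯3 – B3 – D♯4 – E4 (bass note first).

E major seventh, first inversion

Reducing to letter names: G#, B, D#, E. These stack in thirds as E–G#–B–D# — an E major seventh chord.
With the third (G#) in the bass, the chord is in first inversion (figured bass 6/5).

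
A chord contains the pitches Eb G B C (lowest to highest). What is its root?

C

Eb, G, B, C are the tones of a C minor-major seventh chord (C–Eb–G–B), making C the root.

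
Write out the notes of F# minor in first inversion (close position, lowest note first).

Spelling F# minor: F#–A–C#. In first inversion the third is bass, giving A, C#, F# from the bottom.

A, C#, F#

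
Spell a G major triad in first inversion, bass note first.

B, D, G

Spelling G major: G–B–D. In first inversion the third is bass, giving B, D, G from the bottom.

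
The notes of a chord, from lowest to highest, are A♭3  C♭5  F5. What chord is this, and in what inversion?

The pitch classes Ab, Cb, F arrange in thirds as F–Ab–Cb: an F diminished triad.
Ab is the third of F diminished; third in the bass means first inversion (figured bass 6).

F diminished, first inversion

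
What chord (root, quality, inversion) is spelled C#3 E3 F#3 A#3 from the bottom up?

F# dominant seventh, second inversion

Reducing to letter names: C#, E, F#, A#. These stack in thirds as F#–A#–C#–E — an F# dominant seventh chord.
With the fifth (C#) in the bass, the chord is in second inversion (figured bass 4/3).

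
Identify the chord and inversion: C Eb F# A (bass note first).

The pitch classes C, Eb, F#, A arrange in thirds as F#–A–C–Eb: an F# diminished seventh chord.
With the fifth (C) in the bass, the chord is in second inversion (figured bass 4/3).

F# diminished seventh, second inversion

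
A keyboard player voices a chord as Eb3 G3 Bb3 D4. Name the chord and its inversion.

Eb major seventh, root position

The pitch classes Eb, G, Bb, D arrange in thirds as Eb–G–Bb–D: an Eb major seventh chord.
Eb is the root of Eb major seventh; root in the bass means root position (figured bass 7).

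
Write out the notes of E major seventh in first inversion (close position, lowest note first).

G#, B, D#, E

Spelling E major seventh: E–G#–B–D#. In first inversion the third is bass, giving G#, B, D#, E from the bottom.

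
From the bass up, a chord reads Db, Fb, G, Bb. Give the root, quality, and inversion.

G diminished seventh, second inversion

The distinct note names are Db, Fb, G, Bb. Stacked in thirds they read G–Bb–Db–Fb, which is a diminished seventh chord on G.
The lowest note is Db, the fifth of the chord, so this is second inversion (figured bass 4/3).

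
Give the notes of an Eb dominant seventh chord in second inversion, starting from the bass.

Bb, Db, Eb, G

Eb dominant seventh is Eb–G–Bb–Db. Second inversion puts the fifth (Bb) in the bass, with the remaining tones above: Bb, Db, Eb, G.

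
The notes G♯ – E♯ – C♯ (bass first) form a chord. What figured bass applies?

6/4

The notes G#, E#, C# stack in thirds as C#–E#–G# — a C# major triad. The bass G# is the fifth, so this is second inversion: figured 6/4.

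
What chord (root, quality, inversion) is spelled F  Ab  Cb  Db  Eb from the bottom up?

The distinct note names are F, Ab, Cb, Db, Eb. Stacked in thirds they read Db–F–Ab–Cb–Eb, which is a dominant ninth chord on Db.
F is the third of Db dominant ninth; third in the bass means first inversion.

Db dominant ninth, first inversion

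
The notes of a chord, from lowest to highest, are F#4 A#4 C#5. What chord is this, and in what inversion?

F# major, root position

The pitch classes F#, A#, C# arrange in thirds as F#–A#–C#: an F# major triad.
F# is the root of F# major; root in the bass means root position (figured bass 5/3).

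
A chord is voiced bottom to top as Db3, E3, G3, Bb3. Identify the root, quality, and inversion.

E diminished seventh, third inversion

Reducing to letter names: Db, E, G, Bb. These stack in thirds as E–G–Bb–Db — an E diminished seventh chord.
The lowest note is Db, the seventh of the chord, so this is third inversion (figured bass 4/2).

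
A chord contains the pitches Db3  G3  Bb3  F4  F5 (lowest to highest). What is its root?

G

Reordering Db, G, Bb, F into stacked thirds gives G–Bb–Db–F; the bottom of that stack, G, is the root.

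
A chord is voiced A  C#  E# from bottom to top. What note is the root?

A, C#, E# are the tones of an A augmented triad (A–C#–E#), making A the root.

A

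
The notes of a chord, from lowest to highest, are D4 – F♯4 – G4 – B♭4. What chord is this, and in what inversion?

G minor-major seventh, second inversion

The pitch classes D, F#, G, Bb arrange in thirds as G–Bb–D–F#: a G minor-major seventh chord.
D is the fifth of G minor-major seventh; fifth in the bass means second inversion (figured bass 4/3).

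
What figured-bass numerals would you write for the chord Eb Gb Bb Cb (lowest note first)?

6/5

The notes Eb, Gb, Bb, Cb stack in thirds as Cb–Eb–Gb–Bb — a Cb major seventh chord. The bass Eb is the third, so this is first inversion: figured 6/5.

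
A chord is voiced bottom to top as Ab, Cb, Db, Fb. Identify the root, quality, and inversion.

The pitch classes Ab, Cb, Db, Fb arrange in thirds as Db–Fb–Ab–Cb: a Db minor seventh chord.
The lowest note is Ab, the fifth of the chord, so this is second inversion (figured bass 4/3).

Db minor seventh, second inversion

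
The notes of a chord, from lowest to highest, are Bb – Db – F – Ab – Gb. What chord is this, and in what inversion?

The distinct note names are Bb, Db, F, Ab, Gb. Stacked in thirds they read Gb–Bb–Db–F–Ab, which is a major ninth chord on Gb.
Bb is the third of Gb major ninth; third in the bass means first inversion.

Gb major ninth, first inversion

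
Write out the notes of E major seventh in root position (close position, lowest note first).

E, G#, B, D#

The chord tones are E–G#–B–D#. With the root (E) lowest for root position: E, G#, B, D#.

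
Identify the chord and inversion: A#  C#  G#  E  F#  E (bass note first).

Reducing to letter names: A#, C#, G#, E, F#. These stack in thirds as F#–A#–C#–E–G# — an F# dominant ninth chord.
The lowest note is A#, the third of the chord, so this is first inversion.

F# dominant ninth, first inversion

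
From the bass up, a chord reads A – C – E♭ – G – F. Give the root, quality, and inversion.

The distinct note names are A, C, Eb, G, F. Stacked in thirds they read F–A–C–Eb–G, which is a dominant ninth chord on F.
A is the third of F dominant ninth; third in the bass means first inversion.

F dominant ninth, first inversion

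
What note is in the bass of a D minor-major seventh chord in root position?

D minor-major seventh is D–F–A–C#. Root position places the root in the bass: D.

D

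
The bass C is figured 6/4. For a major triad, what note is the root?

F

The figures 6/4 mean the fifth of the chord is in the bass. If C is the fifth of a major triad, the root is F (chord tones F–A–C).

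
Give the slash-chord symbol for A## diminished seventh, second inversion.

Second inversion of A## diminished seventh has the fifth (E#) in the bass. As a slash chord: A##dim7/E#.

A##dim7/E#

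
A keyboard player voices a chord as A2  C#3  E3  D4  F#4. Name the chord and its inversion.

The pitch classes A, C#, E, D, F# arrange in thirds as D–F#–A–C#–E: a D major ninth chord.
With the fifth (A) in the bass, the chord is in second inversion.

D major ninth, second inversion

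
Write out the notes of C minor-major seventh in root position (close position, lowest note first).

C, Eb, G, B

C minor-major seventh is C–Eb–G–B. Root position puts the root (C) in the bass, with the remaining tones above: C, Eb, G, B.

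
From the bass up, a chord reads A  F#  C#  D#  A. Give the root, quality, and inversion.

The distinct note names are A, F#, C#, D#. Stacked in thirds they read D#–F#–A–C#, which is a half-diminished seventh chord on D#.
The lowest note is A, the fifth of the chord, so this is second inversion (figured bass 4/3).

D# half-diminished seventh, second inversion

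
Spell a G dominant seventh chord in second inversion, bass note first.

G dominant seventh is G–B–D–F. Second inversion puts the fifth (D) in the bass, with the remaining tones above: D, F, G, B.

D, F, G, B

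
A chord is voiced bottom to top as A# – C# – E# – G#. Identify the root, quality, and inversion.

The pitch classes A#, C#, E#, G# arrange in thirds as A#–C#–E#–G#: an A# minor seventh chord.
A# is the root of A# minor seventh; root in the bass means root position (figured bass 7).

A# minor seventh, root position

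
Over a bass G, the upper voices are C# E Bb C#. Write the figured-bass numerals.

The notes G, C#, E, Bb stack in thirds as C#–E–G–Bb — a C# diminished seventh chord. The bass G is the fifth, so this is second inversion: figured 4/3.

4/3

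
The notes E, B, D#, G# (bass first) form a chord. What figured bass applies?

7

The notes E, B, D#, G# stack in thirds as E–G#–B–D# — an E major seventh chord. The bass E is the root, so this is root position: figured 7.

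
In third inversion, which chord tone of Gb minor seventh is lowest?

Fb

Gb minor seventh is Gb–Bbb–Db–Fb. Third inversion places the seventh in the bass: Fb.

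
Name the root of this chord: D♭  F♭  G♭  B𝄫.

The distinct letter names are Db, Fb, Gb, Bbb. Arranged as a stack of thirds they read Gb–Bbb–Db–Fb, so Gb is the root (a Gb minor seventh chord).

Gb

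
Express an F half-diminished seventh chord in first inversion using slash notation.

First inversion of F half-diminished seventh has the third (Ab) in the bass. As a slash chord: Fø7/Ab.

Fø7/Ab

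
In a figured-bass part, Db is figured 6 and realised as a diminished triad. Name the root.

The figures 6 mean the third of the chord is in the bass. If Db is the third of a diminished triad, the root is Bb (chord tones Bb–Db–Fb).

Bb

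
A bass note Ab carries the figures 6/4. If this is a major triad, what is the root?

Db

The figures 6/4 mean the fifth of the chord is in the bass. If Ab is the fifth of a major triad, the root is Db (chord tones Db–F–Ab).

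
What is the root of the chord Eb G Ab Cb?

The distinct letter names are Eb, G, Ab, Cb. Arranged as a stack of thirds they read Ab–Cb–Eb–G, so Ab is the root (an Ab minor-major seventh chord).

Ab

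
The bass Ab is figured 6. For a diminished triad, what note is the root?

The figures 6 mean the third of the chord is in the bass. If Ab is the third of a diminished triad, the root is F (chord tones F–Ab–Cb).

F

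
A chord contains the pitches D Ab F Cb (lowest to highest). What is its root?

D, Ab, F, Cb are the tones of a D diminished seventh chord (D–F–Ab–Cb), making D the root.

D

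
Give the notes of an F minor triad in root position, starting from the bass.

F, Ab, C

Spelling F minor: F–Ab–C. In root position the root is bass, giving F, Ab, C from the bottom.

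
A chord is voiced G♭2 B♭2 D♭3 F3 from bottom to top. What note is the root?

Gb

Reordering Gb, Bb, Db, F into stacked thirds gives Gb–Bb–Db–F; the bottom of that stack, Gb, is the root.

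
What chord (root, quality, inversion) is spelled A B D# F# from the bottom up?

The distinct note names are A, B, D#, F#. Stacked in thirds they read B–D#–F#–A, which is a dominant seventh chord on B.
With the seventh (A) in the bass, the chord is in third inversion (figured bass 4/2).

B dominant seventh, third inversion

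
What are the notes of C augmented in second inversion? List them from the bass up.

C augmented is C–E–G#. Second inversion puts the fifth (G#) in the bass, with the remaining tones above: G#, C, E.

G#, C, E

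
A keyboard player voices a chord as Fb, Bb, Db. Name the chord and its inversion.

Reducing to letter names: Fb, Bb, Db. These stack in thirds as Bb–Db–Fb — a Bb diminished triad.
The lowest note is Fb, the fifth of the chord, so this is second inversion (figured bass 6/4).

Bb diminished, second inversion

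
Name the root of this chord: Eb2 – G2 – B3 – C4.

C

Eb, G, B, C are the tones of a C minor-major seventh chord (C–Eb–G–B), making C the root.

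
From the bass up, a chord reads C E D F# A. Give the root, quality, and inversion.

D dominant ninth, third inversion

Reducing to letter names: C, E, D, F#, A. These stack in thirds as D–F#–A–C–E — a D dominant ninth chord.
With the seventh (C) in the bass, the chord is in third inversion.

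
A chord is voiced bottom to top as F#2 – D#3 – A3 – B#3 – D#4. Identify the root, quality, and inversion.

B# diminished seventh, second inversion

The pitch classes F#, D#, A, B# arrange in thirds as B#–D#–F#–A: a B# diminished seventh chord.
With the fifth (F#) in the bass, the chord is in second inversion (figured bass 4/3).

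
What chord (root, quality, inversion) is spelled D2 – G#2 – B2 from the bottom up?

G# diminished, second inversion

The pitch classes D, G#, B arrange in thirds as G#–B–D: a G# diminished triad.
With the fifth (D) in the bass, the chord is in second inversion (figured bass 6/4).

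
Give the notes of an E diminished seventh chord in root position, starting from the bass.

E, G, Bb, Db

The chord tones are E–G–Bb–Db. With the root (E) lowest for root position: E, G, Bb, Db.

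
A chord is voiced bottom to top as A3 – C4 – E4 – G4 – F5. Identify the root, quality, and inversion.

The distinct note names are A, C, E, G, F. Stacked in thirds they read F–A–C–E–G, which is a major ninth chord on F.
With the third (A) in the bass, the chord is in first inversion.

F major ninth, first inversion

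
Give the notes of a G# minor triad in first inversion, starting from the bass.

B, D#, G#

The chord tones are G#–B–D#. With the third (B) lowest for first inversion: B, D#, G#.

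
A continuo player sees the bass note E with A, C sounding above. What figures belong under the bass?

The notes E, A, C stack in thirds as A–C–E — an A minor triad. The bass E is the fifth, so this is second inversion: figured 6/4.

6/4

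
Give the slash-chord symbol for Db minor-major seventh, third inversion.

Dbm(maj7)/C

Third inversion of Db minor-major seventh has the seventh (C) in the bass. As a slash chord: Dbm(maj7)/C.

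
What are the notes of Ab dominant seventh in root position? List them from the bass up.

The chord tones are Ab–C–Eb–Gb. With the root (Ab) lowest for root position: Ab, C, Eb, Gb.

Ab, C, Eb, Gb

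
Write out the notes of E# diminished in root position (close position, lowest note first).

E#, G#, B

Spelling E# diminished: E#–G#–B. In root position the root is bass, giving E#, G#, B from the bottom.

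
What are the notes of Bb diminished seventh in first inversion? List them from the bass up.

Bb diminished seventh is Bb–Db–Fb–Abb. First inversion puts the third (Db) in the bass, with the remaining tones above: Db, Fb, Abb, Bb.

Db, Fb, Abb, Bb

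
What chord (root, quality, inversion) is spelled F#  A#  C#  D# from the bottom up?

Reducing to letter names: F#, A#, C#, D#. These stack in thirds as D#–F#–A#–C# — a D# minor seventh chord.
The lowest note is F#, the third of the chord, so this is first inversion (figured bass 6/5).

D# minor seventh, first inversion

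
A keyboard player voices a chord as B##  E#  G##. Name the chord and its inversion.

The pitch classes B##, E#, G## arrange in thirds as E#–G##–B##: an E# augmented triad.
B## is the fifth of E# augmented; fifth in the bass means second inversion (figured bass 6/4).

E# augmented, second inversion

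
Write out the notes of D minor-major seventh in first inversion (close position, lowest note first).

The chord tones are D–F–A–C#. With the third (F) lowest for first inversion: F, A, C#, D.

F, A, C#, D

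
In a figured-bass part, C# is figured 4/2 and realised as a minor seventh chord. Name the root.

The figures 4/2 mean the seventh of the chord is in the bass. If C# is the seventh of a minor seventh chord, the root is D# (chord tones D#–F#–A#–C#).

D#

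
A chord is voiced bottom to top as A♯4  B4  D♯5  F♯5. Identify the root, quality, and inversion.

B major seventh, third inversion

The distinct note names are A#, B, D#, F#. Stacked in thirds they read B–D#–F#–A#, which is a major seventh chord on B.
A# is the seventh of B major seventh; seventh in the bass means third inversion (figured bass 4/2).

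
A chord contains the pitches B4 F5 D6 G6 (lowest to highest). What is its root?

The distinct letter names are B, F, D, G. Arranged as a stack of thirds they read G–B–D–F, so G is the root (a G dominant seventh chord).

G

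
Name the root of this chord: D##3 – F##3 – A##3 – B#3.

B#

Reordering D##, F##, A##, B# into stacked thirds gives B#–D##–F##–A##; the bottom of that stack, B#, is the root.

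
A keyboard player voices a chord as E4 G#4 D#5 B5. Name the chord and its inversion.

The pitch classes E, G#, D#, B arrange in thirds as E–G#–B–D#: an E major seventh chord.
The lowest note is E, the root of the chord, so this is root position (figured bass 7).

E major seventh, root position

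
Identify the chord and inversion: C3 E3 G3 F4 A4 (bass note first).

The pitch classes C, E, G, F, A arrange in thirds as F–A–C–E–G: an F major ninth chord.
With the fifth (C) in the bass, the chord is in second inversion.

F major ninth, second inversion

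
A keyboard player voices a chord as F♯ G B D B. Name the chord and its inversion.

G major seventh, third inversion

The distinct note names are F#, G, B, D. Stacked in thirds they read G–B–D–F#, which is a major seventh chord on G.
F# is the seventh of G major seventh; seventh in the bass means third inversion (figured bass 4/2).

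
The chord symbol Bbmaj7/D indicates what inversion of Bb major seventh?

first inversion

Bbmaj7/D means Bb major seventh with D in the bass. D is the third of Bb major seventh (Bb–D–F–A), so this is first inversion.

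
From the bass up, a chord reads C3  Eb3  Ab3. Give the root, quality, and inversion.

Reducing to letter names: C, Eb, Ab. These stack in thirds as Ab–C–Eb — an Ab major triad.
With the third (C) in the bass, the chord is in first inversion (figured bass 6).

Ab major, first inversion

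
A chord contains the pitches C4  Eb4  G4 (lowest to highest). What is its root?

Reordering C, Eb, G into stacked thirds gives C–Eb–G; the bottom of that stack, C, is the root.

C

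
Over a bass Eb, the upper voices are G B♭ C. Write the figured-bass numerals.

6/5

The notes Eb, G, Bb, C stack in thirds as C–Eb–G–Bb — a C minor seventh chord. The bass Eb is the third, so this is first inversion: figured 6/5.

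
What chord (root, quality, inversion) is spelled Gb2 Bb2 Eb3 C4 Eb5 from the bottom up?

The pitch classes Gb, Bb, Eb, C arrange in thirds as C–Eb–Gb–Bb: a C half-diminished seventh chord.
With the fifth (Gb) in the bass, the chord is in second inversion (figured bass 4/3).

C half-diminished seventh, second inversion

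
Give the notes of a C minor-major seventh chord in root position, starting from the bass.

The chord tones are C–Eb–G–B. With the root (C) lowest for root position: C, Eb, G, B.

C, Eb, G, B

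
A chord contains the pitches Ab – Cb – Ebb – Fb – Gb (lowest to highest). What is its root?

The distinct letter names are Ab, Cb, Ebb, Fb, Gb. Arranged as a stack of thirds they read Fb–Ab–Cb–Ebb–Gb, so Fb is the root (an Fb dominant ninth chord).

Fb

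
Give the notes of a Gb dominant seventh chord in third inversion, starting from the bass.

Fb, Gb, Bb, Db

Gb dominant seventh is Gb–Bb–Db–Fb. Third inversion puts the seventh (Fb) in the bass, with the remaining tones above: Fb, Gb, Bb, Db.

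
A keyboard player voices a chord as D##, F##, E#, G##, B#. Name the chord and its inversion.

The distinct note names are D##, F##, E#, G##, B#. Stacked in thirds they read E#–G##–B#–D##–F##, which is a major ninth chord on E#.
D## is the seventh of E# major ninth; seventh in the bass means third inversion.

E# major ninth, third inversion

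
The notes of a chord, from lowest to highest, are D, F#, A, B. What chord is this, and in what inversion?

B minor seventh, first inversion

The distinct note names are D, F#, A, B. Stacked in thirds they read B–D–F#–A, which is a minor seventh chord on B.
With the third (D) in the bass, the chord is in first inversion (figured bass 6/5).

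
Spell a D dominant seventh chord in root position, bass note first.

Spelling D dominant seventh: D–F#–A–C. In root position the root is bass, giving D, F#, A, C from the bottom.

D, F#, A, C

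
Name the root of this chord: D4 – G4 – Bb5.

G

Reordering D, G, Bb into stacked thirds gives G–Bb–D; the bottom of that stack, G, is the root.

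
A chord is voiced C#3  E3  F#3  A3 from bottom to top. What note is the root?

Reordering C#, E, F#, A into stacked thirds gives F#–A–C#–E; the bottom of that stack, F#, is the root.

F#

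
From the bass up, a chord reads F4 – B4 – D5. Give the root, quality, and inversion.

B diminished, second inversion

The distinct note names are F, B, D. Stacked in thirds they read B–D–F, which is a diminished triad on B.
The lowest note is F, the fifth of the chord, so this is second inversion (figured bass 6/4).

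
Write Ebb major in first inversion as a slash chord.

EbbM/Gb

First inversion of Ebb major has the third (Gb) in the bass. As a slash chord: EbbM/Gb.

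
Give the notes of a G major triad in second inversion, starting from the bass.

D, G, B

The chord tones are G–B–D. With the fifth (D) lowest for second inversion: D, G, B.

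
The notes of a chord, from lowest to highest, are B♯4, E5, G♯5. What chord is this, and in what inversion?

E augmented, second inversion

Reducing to letter names: B#, E, G#. These stack in thirds as E–G#–B# — an E augmented triad.
B# is the fifth of E augmented; fifth in the bass means second inversion (figured bass 6/4).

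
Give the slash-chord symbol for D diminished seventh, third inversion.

Third inversion of D diminished seventh has the seventh (Cb) in the bass. As a slash chord: Ddim7/Cb.

Ddim7/Cb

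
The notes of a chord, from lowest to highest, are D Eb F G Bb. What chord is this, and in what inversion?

Eb major ninth, third inversion

Reducing to letter names: D, Eb, F, G, Bb. These stack in thirds as Eb–G–Bb–D–F — an Eb major ninth chord.
D is the seventh of Eb major ninth; seventh in the bass means third inversion.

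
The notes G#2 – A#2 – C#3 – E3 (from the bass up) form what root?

Reordering G#, A#, C#, E into stacked thirds gives A#–C#–E–G#; the bottom of that stack, A#, is the root.

A#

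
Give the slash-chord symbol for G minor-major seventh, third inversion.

Third inversion of G minor-major seventh has the seventh (F#) in the bass. As a slash chord: Gm(maj7)/F#.

Gm(maj7)/F#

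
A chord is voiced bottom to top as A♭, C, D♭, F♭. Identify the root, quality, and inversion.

The pitch classes Ab, C, Db, Fb arrange in thirds as Db–Fb–Ab–C: a Db minor-major seventh chord.
Ab is the fifth of Db minor-major seventh; fifth in the bass means second inversion (figured bass 4/3).

Db minor-major seventh, second inversion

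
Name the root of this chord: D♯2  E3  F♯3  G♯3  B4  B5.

Reordering D#, E, F#, G#, B into stacked thirds gives E–G#–B–D#–F#; the bottom of that stack, E, is the root.

E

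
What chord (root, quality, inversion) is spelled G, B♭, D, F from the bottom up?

Reducing to letter names: G, Bb, D, F. These stack in thirds as G–Bb–D–F — a G minor seventh chord.
G is the root of G minor seventh; root in the bass means root position (figured bass 7).

G minor seventh, root position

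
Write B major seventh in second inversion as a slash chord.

Second inversion of B major seventh has the fifth (F#) in the bass. As a slash chord: Bmaj7/F#.

Bmaj7/F#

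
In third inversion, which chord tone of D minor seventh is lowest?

C

D minor seventh is D–F–A–C. Third inversion places the seventh in the bass: C.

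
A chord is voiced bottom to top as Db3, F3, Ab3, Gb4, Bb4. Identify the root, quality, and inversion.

Reducing to letter names: Db, F, Ab, Gb, Bb. These stack in thirds as Gb–Bb–Db–F–Ab — a Gb major ninth chord.
Db is the fifth of Gb major ninth; fifth in the bass means second inversion.

Gb major ninth, second inversion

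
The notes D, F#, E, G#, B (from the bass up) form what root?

E

D, F#, E, G#, B are the tones of an E dominant ninth chord (E–G#–B–D–F#), making E the root.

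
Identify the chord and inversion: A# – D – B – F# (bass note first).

B minor-major seventh, third inversion

The pitch classes A#, D, B, F# arrange in thirds as B–D–F#–A#: a B minor-major seventh chord.
With the seventh (A#) in the bass, the chord is in third inversion (figured bass 4/2).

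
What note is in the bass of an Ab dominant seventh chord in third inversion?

Gb

The seventh of Ab dominant seventh (Ab–C–Eb–Gb) is Gb; that is the bass in third inversion.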